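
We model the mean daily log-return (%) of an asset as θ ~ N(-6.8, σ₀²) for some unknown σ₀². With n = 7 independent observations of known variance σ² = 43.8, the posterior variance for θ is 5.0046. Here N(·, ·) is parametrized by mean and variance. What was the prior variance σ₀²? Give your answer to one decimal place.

For the Normal–Normal model with known σ², precisions add: τ_n = τ₀ + n/σ².
So 1/σ₀² = 1/5.0046 − 7/43.8 = 0.199816 − 0.159817 = 0.039999.
Hence σ₀² = 1/0.039999 ≈ 25.0.

σ₀² = 25.0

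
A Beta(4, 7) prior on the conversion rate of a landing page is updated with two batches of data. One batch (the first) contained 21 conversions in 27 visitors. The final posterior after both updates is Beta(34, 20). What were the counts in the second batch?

Because Beta–binomial updating is additive in the counts, the combined data contributed (α_post−α_prior, β_post−β_prior) successes and failures.
Total across both batches: 34−4=30 conversions, 20−7=13 bounces.
Subtract the first batch: 30−21=9 conversions and 13−6=7 bounces.

9 conversions and 7 bounces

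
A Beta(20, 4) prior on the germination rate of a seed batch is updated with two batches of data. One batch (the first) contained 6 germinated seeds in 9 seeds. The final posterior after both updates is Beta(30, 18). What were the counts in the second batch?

4 germinated seeds and 11 non-germinating seeds

Because Beta–binomial updating is additive in the counts, the combined data contributed (α_post−α_prior, β_post−β_prior) successes and failures.
Total across both batches: 30−20=10 germinated seeds, 18−4=14 non-germinating seeds.
Subtract the first batch: 10−6=4 germinated seeds and 14−3=11 non-germinating seeds.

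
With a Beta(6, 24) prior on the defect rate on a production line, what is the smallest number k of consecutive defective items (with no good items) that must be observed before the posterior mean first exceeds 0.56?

k = 25

After k defective items and 0 good items the posterior is Beta(6+k, 24), with mean (6+k)/(6+24+k).
Set (6+k)/(30+k) > 0.56 and solve: k > (0.56·30 − 6)/(1 − 0.56) = 24.545.
The smallest integer exceeding 24.545 is 25.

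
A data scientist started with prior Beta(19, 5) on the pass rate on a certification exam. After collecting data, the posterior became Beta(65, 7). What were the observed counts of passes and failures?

46 passes and 2 failures

A Beta(a, b) prior with s successes and f failures in binomial data gives a Beta(a+s, b+f) posterior.
Match parameters: s=65−19=46, f=7−5=2.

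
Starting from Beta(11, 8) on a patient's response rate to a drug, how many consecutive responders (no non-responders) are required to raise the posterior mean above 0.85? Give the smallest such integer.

k = 35

After k responders and 0 non-responders the posterior is Beta(11+k, 8), with mean (11+k)/(11+8+k).
Set (11+k)/(19+k) > 0.85 and solve: k > (0.85·19 − 11)/(1 − 0.85) = 34.333.
The smallest integer exceeding 34.333 is 35.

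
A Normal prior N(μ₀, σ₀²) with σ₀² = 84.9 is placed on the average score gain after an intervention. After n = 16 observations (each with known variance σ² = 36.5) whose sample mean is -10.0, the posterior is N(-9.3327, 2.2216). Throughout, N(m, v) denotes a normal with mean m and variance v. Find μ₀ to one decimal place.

With known observation variance, the Normal–Normal posterior has precision τ_n = τ₀ + n/σ² and mean μ_n = (τ₀μ₀ + (n/σ²)x̄)/τ_n.
Here τ₀ = 1/84.9 = 0.011779 and τ_data = 16/36.5 = 0.438356, so τ_n = 0.450135.
Rearranging for μ₀: μ₀ = (μ_n·τ_n − τ_data·x̄)/τ₀ = (-9.3327·0.450135 − 0.438356·-10.0) / 0.011779 = 0.182585/0.011779 ≈ 15.5.

μ₀ = 15.5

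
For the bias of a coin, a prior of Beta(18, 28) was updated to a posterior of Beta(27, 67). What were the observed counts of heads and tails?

9 heads and 39 tails

Beta is conjugate to the binomial likelihood: posterior = Beta(α+s, β+f).
Match parameters: s=27−18=9, f=67−28=39.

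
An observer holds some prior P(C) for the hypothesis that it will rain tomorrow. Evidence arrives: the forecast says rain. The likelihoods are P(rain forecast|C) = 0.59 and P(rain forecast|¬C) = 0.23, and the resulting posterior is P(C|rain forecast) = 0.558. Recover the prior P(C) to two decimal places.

P(C) = 0.33

Bayes' rule in odds form gives O(C|E) = O(C)·[P(E|C)/P(E|¬C)], hence O(C) = O(C|E)/LR.
Posterior odds = 0.558/(1−0.558) = 1.2624. LR = 0.59/0.23 = 2.5652.
Prior odds = 1.2624/2.5652 = 0.4921, so P(C) = 0.4921/(1+0.4921) ≈ 0.33.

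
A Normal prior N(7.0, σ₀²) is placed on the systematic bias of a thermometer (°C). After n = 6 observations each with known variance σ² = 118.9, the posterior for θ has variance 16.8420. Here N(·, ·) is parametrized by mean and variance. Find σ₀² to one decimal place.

σ₀² = 112.2

Posterior precision equals prior precision plus data precision: 1/σ_n² = 1/σ₀² + n/σ².
So 1/σ₀² = 1/16.8420 − 6/118.9 = 0.059375 − 0.050463 = 0.008912.
Hence σ₀² = 1/0.008912 ≈ 112.2.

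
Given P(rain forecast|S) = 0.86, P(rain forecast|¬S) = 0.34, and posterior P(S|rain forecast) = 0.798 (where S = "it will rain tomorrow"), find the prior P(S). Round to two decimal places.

Bayes' rule in odds form gives O(S|E) = O(S)·[P(E|S)/P(E|¬S)], hence O(S) = O(S|E)/LR.
Posterior odds = 0.798/(1−0.798) = 3.9505. LR = 0.86/0.34 = 2.5294.
Prior odds = 3.9505/2.5294 = 1.5618, so P(S) = 1.5618/(1+1.5618) ≈ 0.61.

P(S) = 0.61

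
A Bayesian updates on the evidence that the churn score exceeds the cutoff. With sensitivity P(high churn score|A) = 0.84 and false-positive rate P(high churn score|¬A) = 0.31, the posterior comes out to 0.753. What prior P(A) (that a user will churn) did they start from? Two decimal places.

In odds form, posterior odds = prior odds × likelihood ratio, so prior odds = posterior odds ÷ LR.
Posterior odds = 0.753/(1−0.753) = 3.0486. LR = 0.84/0.31 = 2.7097.
Prior odds = 3.0486/2.7097 = 1.1251, so P(A) = 1.1251/(1+1.1251) ≈ 0.53.

P(A) = 0.53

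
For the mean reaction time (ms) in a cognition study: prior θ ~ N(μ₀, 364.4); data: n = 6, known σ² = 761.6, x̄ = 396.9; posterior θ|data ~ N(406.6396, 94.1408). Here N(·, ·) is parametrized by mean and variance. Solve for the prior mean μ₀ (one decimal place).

μ₀ = 434.6

The posterior mean is a precision-weighted average: μ_n = (τ₀μ₀ + τ_data·x̄)/(τ₀+τ_data), with τ₀=1/σ₀² and τ_data=n/σ².
Here τ₀ = 1/364.4 = 0.002744 and τ_data = 6/761.6 = 0.007878, so τ_n = 0.010622.
Rearranging for μ₀: μ₀ = (μ_n·τ_n − τ_data·x̄)/τ₀ = (406.6396·0.010622 − 0.007878·396.9) / 0.002744 = 1.192548/0.002744 ≈ 434.6.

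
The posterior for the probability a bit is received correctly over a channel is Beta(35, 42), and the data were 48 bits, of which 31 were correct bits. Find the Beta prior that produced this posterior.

Beta is conjugate to the binomial likelihood: posterior = Beta(a+s, b+f).
So a = 35 − 31 = 4 and b = 42 − 17 = 25.

Beta(4, 25)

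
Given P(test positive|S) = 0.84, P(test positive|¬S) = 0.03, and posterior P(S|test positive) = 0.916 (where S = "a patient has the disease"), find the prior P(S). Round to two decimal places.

P(S) = 0.28

In odds form, posterior odds = prior odds × likelihood ratio, so prior odds = posterior odds ÷ LR.
Posterior odds = 0.916/(1−0.916) = 10.9048. LR = 0.84/0.03 = 28.0000.
Prior odds = 10.9048/28.0000 = 0.3895, so P(S) = 0.3895/(1+0.3895) ≈ 0.28.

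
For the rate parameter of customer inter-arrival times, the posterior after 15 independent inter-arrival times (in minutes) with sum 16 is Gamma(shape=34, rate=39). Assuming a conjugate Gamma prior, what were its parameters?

Gamma(shape=19, rate=23)

Gamma–exponential conjugacy: posterior shape = α + n, posterior rate = β + Σtᵢ.
So α = 34 − 15 = 19 and β = 39 − 16 = 23.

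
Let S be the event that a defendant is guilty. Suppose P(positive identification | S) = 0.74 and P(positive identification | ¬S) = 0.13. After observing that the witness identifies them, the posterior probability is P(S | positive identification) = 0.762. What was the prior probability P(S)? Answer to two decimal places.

P(S) = 0.36

Bayes' rule in odds form gives O(S|E) = O(S)·[P(E|S)/P(E|¬S)], hence O(S) = O(S|E)/LR.
Posterior odds = 0.762/(1−0.762) = 3.2017. LR = 0.74/0.13 = 5.6923.
Prior odds = 3.2017/5.6923 = 0.5625, so P(S) = 0.5625/(1+0.5625) ≈ 0.36.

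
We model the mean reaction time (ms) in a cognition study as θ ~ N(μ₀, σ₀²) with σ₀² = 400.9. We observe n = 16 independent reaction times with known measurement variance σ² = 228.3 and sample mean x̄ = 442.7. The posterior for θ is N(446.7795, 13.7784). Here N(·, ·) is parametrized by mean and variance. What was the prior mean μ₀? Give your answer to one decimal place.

μ₀ = 561.4

With known observation variance, the Normal–Normal posterior has precision τ_n = τ₀ + n/σ² and mean μ_n = (τ₀μ₀ + (n/σ²)x̄)/τ_n.
Here τ₀ = 1/400.9 = 0.002494 and τ_data = 16/228.3 = 0.070083, so τ_n = 0.072577.
Rearranging for μ₀: μ₀ = (μ_n·τ_n − τ_data·x̄)/τ₀ = (446.7795·0.072577 − 0.070083·442.7) / 0.002494 = 1.400172/0.002494 ≈ 561.4.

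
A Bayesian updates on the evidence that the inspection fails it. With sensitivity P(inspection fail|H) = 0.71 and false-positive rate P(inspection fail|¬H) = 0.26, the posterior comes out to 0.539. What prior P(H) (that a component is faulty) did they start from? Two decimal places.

P(H) = 0.30

Bayes' rule in odds form gives O(H|E) = O(H)·[P(E|H)/P(E|¬H)], hence O(H) = O(H|E)/LR.
Posterior odds = 0.539/(1−0.539) = 1.1692. LR = 0.71/0.26 = 2.7308.
Prior odds = 1.1692/2.7308 = 0.4282, so P(H) = 0.4282/(1+0.4282) ≈ 0.30.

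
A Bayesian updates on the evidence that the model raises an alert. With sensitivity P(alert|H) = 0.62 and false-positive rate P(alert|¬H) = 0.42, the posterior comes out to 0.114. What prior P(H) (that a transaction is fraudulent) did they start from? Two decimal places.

P(H) = 0.08

Bayes' rule in odds form gives O(H|E) = O(H)·[P(E|H)/P(E|¬H)], hence O(H) = O(H|E)/LR.
Posterior odds = 0.114/(1−0.114) = 0.1287. LR = 0.62/0.42 = 1.4762.
Prior odds = 0.1287/1.4762 = 0.0872, so P(H) = 0.0872/(1+0.0872) ≈ 0.08.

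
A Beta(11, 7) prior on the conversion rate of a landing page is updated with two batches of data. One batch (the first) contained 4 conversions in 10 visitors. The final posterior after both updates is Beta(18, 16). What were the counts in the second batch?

3 conversions and 3 bounces

Because Beta–binomial updating is additive in the counts, the combined data contributed (α_post−α_prior, β_post−β_prior) successes and failures.
Total across both batches: 18−11=7 conversions, 16−7=9 bounces.
Subtract the first batch: 7−4=3 conversions and 9−6=3 bounces.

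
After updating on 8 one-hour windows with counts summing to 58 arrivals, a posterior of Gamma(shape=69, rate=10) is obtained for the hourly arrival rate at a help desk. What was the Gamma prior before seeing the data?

Gamma(shape=11, rate=2)

A Gamma(α, β) prior (rate parametrization) on a Poisson rate with n observations summing to S gives posterior Gamma(α+S, β+n).
So α = 69 − 58 = 11 and β = 10 − 8 = 2.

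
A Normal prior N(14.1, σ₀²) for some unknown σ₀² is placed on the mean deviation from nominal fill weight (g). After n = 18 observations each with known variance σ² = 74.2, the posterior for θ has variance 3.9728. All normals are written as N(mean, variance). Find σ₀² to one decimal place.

σ₀² = 109.6

For the Normal–Normal model with known σ², precisions add: τ_n = τ₀ + n/σ².
So 1/σ₀² = 1/3.9728 − 18/74.2 = 0.251712 − 0.242588 = 0.009124.
Hence σ₀² = 1/0.009124 ≈ 109.6.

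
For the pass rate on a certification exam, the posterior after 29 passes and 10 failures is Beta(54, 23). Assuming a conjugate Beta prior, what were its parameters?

Beta is conjugate to the binomial likelihood: posterior = Beta(a+s, b+f).
Subtract the data counts: 54−29=25, 23−10=13.

Beta(25, 13)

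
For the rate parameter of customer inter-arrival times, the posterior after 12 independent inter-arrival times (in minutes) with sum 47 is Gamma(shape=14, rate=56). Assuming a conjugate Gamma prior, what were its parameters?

Gamma(shape=2, rate=9)

For an exponential likelihood with a Gamma(α, β) prior on the rate, n observations with total T give posterior Gamma(α+n, β+T).
So α = 14 − 12 = 2 and β = 56 − 47 = 9.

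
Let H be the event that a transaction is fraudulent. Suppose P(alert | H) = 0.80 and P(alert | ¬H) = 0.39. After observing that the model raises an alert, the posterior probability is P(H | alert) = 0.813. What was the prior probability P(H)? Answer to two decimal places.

Bayes' rule in odds form gives O(H|E) = O(H)·[P(E|H)/P(E|¬H)], hence O(H) = O(H|E)/LR.
Posterior odds = 0.813/(1−0.813) = 4.3476. LR = 0.80/0.39 = 2.0513.
Prior odds = 4.3476/2.0513 = 2.1194, so P(H) = 2.1194/(1+2.1194) ≈ 0.68.

P(H) = 0.68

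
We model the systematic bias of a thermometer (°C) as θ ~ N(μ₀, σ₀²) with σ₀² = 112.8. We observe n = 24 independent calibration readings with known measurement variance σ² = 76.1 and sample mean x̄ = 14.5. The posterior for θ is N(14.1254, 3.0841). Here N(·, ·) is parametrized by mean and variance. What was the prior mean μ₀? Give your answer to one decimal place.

With known observation variance, the Normal–Normal posterior has precision τ_n = τ₀ + n/σ² and mean μ_n = (τ₀μ₀ + (n/σ²)x̄)/τ_n.
Here τ₀ = 1/112.8 = 0.008865 and τ_data = 24/76.1 = 0.315375, so τ_n = 0.324240.
Rearranging for μ₀: μ₀ = (μ_n·τ_n − τ_data·x̄)/τ₀ = (14.1254·0.324240 − 0.315375·14.5) / 0.008865 = 0.007082/0.008865 ≈ 0.8.

μ₀ = 0.8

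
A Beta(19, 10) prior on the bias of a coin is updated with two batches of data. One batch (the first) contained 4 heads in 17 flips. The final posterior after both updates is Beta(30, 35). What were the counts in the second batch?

Sequential conjugate updates are equivalent to a single update on the pooled data, so total successes = posterior α − prior α and total failures = posterior β − prior β.
Total across both batches: 30−19=11 heads, 35−10=25 tails.
Subtract the first batch: 11−4=7 heads and 25−13=12 tails.

7 heads and 12 tails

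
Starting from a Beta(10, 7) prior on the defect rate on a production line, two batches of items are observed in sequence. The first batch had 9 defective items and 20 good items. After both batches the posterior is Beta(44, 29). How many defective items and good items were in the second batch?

Because Beta–binomial updating is additive in the counts, the combined data contributed (α_post−α_prior, β_post−β_prior) successes and failures.
Total across both batches: 44−10=34 defective items, 29−7=22 good items.
Subtract the first batch: 34−9=25 defective items and 22−20=2 good items.

25 defective items and 2 good items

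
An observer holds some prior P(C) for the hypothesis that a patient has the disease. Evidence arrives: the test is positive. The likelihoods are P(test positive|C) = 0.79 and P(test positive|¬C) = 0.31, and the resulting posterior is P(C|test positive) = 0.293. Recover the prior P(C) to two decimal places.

P(C) = 0.14

In odds form, posterior odds = prior odds × likelihood ratio, so prior odds = posterior odds ÷ LR.
Posterior odds = 0.293/(1−0.293) = 0.4144. LR = 0.79/0.31 = 2.5484.
Prior odds = 0.4144/2.5484 = 0.1626, so P(C) = 0.1626/(1+0.1626) ≈ 0.14.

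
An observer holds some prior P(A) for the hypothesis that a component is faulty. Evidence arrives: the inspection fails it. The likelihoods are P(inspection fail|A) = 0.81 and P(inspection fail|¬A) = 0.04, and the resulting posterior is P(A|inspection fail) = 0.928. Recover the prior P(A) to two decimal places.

Bayes' rule in odds form gives O(A|E) = O(A)·[P(E|A)/P(E|¬A)], hence O(A) = O(A|E)/LR.
Posterior odds = 0.928/(1−0.928) = 12.8889. LR = 0.81/0.04 = 20.2500.
Prior odds = 12.8889/20.2500 = 0.6365, so P(A) = 0.6365/(1+0.6365) ≈ 0.39.

P(A) = 0.39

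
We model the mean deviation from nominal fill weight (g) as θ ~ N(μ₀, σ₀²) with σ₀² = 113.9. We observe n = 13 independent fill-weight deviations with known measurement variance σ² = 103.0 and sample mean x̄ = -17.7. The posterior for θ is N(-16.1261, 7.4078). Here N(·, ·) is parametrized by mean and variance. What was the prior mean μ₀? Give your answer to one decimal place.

With known observation variance, the Normal–Normal posterior has precision τ_n = τ₀ + n/σ² and mean μ_n = (τ₀μ₀ + (n/σ²)x̄)/τ_n.
Here τ₀ = 1/113.9 = 0.008780 and τ_data = 13/103.0 = 0.126214, so τ_n = 0.134994.
Rearranging for μ₀: μ₀ = (μ_n·τ_n − τ_data·x̄)/τ₀ = (-16.1261·0.134994 − 0.126214·-17.7) / 0.008780 = 0.057061/0.008780 ≈ 6.5.

μ₀ = 6.5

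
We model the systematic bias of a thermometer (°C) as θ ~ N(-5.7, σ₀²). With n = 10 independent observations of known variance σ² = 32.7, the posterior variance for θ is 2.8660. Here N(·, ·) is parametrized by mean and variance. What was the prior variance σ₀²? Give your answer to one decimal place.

σ₀² = 23.2

For the Normal–Normal model with known σ², precisions add: τ_n = τ₀ + n/σ².
So 1/σ₀² = 1/2.8660 − 10/32.7 = 0.348918 − 0.305810 = 0.043108.
Hence σ₀² = 1/0.043108 ≈ 23.2.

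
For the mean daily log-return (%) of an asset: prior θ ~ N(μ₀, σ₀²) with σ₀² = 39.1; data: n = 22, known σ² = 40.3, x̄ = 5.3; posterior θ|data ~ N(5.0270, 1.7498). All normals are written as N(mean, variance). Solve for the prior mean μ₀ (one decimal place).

μ₀ = -0.8

With known observation variance, the Normal–Normal posterior has precision τ_n = τ₀ + n/σ² and mean μ_n = (τ₀μ₀ + (n/σ²)x̄)/τ_n.
Here τ₀ = 1/39.1 = 0.025575 and τ_data = 22/40.3 = 0.545906, so τ_n = 0.571481.
Rearranging for μ₀: μ₀ = (μ_n·τ_n − τ_data·x̄)/τ₀ = (5.0270·0.571481 − 0.545906·5.3) / 0.025575 = -0.020467/0.025575 ≈ -0.8.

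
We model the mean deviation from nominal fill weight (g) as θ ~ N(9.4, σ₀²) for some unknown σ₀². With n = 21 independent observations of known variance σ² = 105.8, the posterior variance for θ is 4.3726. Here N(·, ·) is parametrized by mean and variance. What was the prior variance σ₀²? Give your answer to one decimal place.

For the Normal–Normal model with known σ², precisions add: τ_n = τ₀ + n/σ².
So 1/σ₀² = 1/4.3726 − 21/105.8 = 0.228697 − 0.198488 = 0.030209.
Hence σ₀² = 1/0.030209 ≈ 33.1.

σ₀² = 33.1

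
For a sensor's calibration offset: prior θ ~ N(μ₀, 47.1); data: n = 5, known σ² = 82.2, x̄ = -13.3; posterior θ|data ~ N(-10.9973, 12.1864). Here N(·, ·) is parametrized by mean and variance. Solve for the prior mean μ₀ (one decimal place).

With known observation variance, the Normal–Normal posterior has precision τ_n = τ₀ + n/σ² and mean μ_n = (τ₀μ₀ + (n/σ²)x̄)/τ_n.
Here τ₀ = 1/47.1 = 0.021231 and τ_data = 5/82.2 = 0.060827, so τ_n = 0.082058.
Rearranging for μ₀: μ₀ = (μ_n·τ_n − τ_data·x̄)/τ₀ = (-10.9973·0.082058 − 0.060827·-13.3) / 0.021231 = -0.093417/0.021231 ≈ -4.4.

μ₀ = -4.4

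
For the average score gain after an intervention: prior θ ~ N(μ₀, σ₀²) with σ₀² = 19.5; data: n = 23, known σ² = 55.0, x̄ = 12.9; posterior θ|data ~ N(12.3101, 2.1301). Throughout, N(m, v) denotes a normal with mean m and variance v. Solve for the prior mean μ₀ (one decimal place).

With known observation variance, the Normal–Normal posterior has precision τ_n = τ₀ + n/σ² and mean μ_n = (τ₀μ₀ + (n/σ²)x̄)/τ_n.
Here τ₀ = 1/19.5 = 0.051282 and τ_data = 23/55.0 = 0.418182, so τ_n = 0.469464.
Rearranging for μ₀: μ₀ = (μ_n·τ_n − τ_data·x̄)/τ₀ = (12.3101·0.469464 − 0.418182·12.9) / 0.051282 = 0.384601/0.051282 ≈ 7.5.

μ₀ = 7.5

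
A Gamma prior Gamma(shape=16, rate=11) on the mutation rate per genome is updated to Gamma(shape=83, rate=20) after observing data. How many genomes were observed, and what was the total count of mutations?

Gamma–Poisson conjugacy: posterior shape = α + Σxᵢ, posterior rate = β + n.
Matching: Σxᵢ = 83 − 16 = 67 and n = 20 − 11 = 9.

n = 9 genomes with total 67 mutations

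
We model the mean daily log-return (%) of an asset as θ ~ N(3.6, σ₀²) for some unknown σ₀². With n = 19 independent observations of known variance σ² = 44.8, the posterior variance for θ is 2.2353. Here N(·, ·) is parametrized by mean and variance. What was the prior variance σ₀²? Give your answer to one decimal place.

For the Normal–Normal model with known σ², precisions add: τ_n = τ₀ + n/σ².
So 1/σ₀² = 1/2.2353 − 19/44.8 = 0.447367 − 0.424107 = 0.023260.
Hence σ₀² = 1/0.023260 ≈ 43.0.

σ₀² = 43.0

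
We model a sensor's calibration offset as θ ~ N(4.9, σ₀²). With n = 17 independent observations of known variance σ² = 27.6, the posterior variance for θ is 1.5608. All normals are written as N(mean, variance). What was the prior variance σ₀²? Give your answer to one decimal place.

σ₀² = 40.4

For the Normal–Normal model with known σ², precisions add: τ_n = τ₀ + n/σ².
So 1/σ₀² = 1/1.5608 − 17/27.6 = 0.640697 − 0.615942 = 0.024755.
Hence σ₀² = 1/0.024755 ≈ 40.4.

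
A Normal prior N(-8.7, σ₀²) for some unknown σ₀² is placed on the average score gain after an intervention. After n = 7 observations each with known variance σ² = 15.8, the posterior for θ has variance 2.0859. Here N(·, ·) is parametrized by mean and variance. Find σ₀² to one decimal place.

Posterior precision equals prior precision plus data precision: 1/σ_n² = 1/σ₀² + n/σ².
So 1/σ₀² = 1/2.0859 − 7/15.8 = 0.479409 − 0.443038 = 0.036371.
Hence σ₀² = 1/0.036371 ≈ 27.5.

σ₀² = 27.5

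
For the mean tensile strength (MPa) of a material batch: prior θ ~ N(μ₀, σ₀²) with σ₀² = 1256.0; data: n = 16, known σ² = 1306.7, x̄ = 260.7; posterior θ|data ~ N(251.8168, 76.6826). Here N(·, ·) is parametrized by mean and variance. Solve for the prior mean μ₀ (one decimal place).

With known observation variance, the Normal–Normal posterior has precision τ_n = τ₀ + n/σ² and mean μ_n = (τ₀μ₀ + (n/σ²)x̄)/τ_n.
Here τ₀ = 1/1256.0 = 0.000796 and τ_data = 16/1306.7 = 0.012245, so τ_n = 0.013041.
Rearranging for μ₀: μ₀ = (μ_n·τ_n − τ_data·x̄)/τ₀ = (251.8168·0.013041 − 0.012245·260.7) / 0.000796 = 0.091671/0.000796 ≈ 115.2.

μ₀ = 115.2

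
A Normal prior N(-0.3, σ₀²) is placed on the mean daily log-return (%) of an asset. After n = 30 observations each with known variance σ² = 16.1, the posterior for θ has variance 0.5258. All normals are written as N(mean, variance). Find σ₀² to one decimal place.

σ₀² = 26.0

Posterior precision equals prior precision plus data precision: 1/σ_n² = 1/σ₀² + n/σ².
So 1/σ₀² = 1/0.5258 − 30/16.1 = 1.901864 − 1.863354 = 0.038510.
Hence σ₀² = 1/0.038510 ≈ 26.0.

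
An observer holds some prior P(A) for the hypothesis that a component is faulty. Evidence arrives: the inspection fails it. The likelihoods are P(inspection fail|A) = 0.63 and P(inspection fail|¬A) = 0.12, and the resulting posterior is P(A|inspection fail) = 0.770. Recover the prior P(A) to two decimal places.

Bayes' rule in odds form gives O(A|E) = O(A)·[P(E|A)/P(E|¬A)], hence O(A) = O(A|E)/LR.
Posterior odds = 0.770/(1−0.770) = 3.3478. LR = 0.63/0.12 = 5.2500.
Prior odds = 3.3478/5.2500 = 0.6377, so P(A) = 0.6377/(1+0.6377) ≈ 0.39.

P(A) = 0.39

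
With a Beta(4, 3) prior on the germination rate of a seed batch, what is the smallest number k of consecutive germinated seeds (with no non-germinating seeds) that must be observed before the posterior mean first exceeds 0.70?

After k germinated seeds and 0 non-germinating seeds the posterior is Beta(4+k, 3), with mean (4+k)/(4+3+k).
Set (4+k)/(7+k) > 0.70 and solve: k > (0.70·7 − 4)/(1 − 0.70) = 3.000.
The smallest integer exceeding 3.000 is 4.

k = 4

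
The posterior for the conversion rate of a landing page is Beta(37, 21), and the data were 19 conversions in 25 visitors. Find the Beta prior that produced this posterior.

Beta(18, 15)

Under Beta–binomial conjugacy the posterior parameters are (α+s, β+f).
Subtract the data counts: 37−19=18, 21−6=15.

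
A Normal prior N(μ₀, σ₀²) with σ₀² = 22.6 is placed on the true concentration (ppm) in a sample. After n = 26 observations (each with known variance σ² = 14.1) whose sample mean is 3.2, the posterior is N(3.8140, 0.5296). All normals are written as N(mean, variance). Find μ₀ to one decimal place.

The posterior mean is a precision-weighted average: μ_n = (τ₀μ₀ + τ_data·x̄)/(τ₀+τ_data), with τ₀=1/σ₀² and τ_data=n/σ².
Here τ₀ = 1/22.6 = 0.044248 and τ_data = 26/14.1 = 1.843972, so τ_n = 1.888220.
Rearranging for μ₀: μ₀ = (μ_n·τ_n − τ_data·x̄)/τ₀ = (3.8140·1.888220 − 1.843972·3.2) / 0.044248 = 1.300961/0.044248 ≈ 29.4.

μ₀ = 29.4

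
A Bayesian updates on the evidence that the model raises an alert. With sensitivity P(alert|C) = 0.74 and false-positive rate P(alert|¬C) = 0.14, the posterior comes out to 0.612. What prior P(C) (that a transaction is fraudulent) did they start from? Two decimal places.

P(C) = 0.23

Bayes' rule in odds form gives O(C|E) = O(C)·[P(E|C)/P(E|¬C)], hence O(C) = O(C|E)/LR.
Posterior odds = 0.612/(1−0.612) = 1.5773. LR = 0.74/0.14 = 5.2857.
Prior odds = 1.5773/5.2857 = 0.2984, so P(C) = 0.2984/(1+0.2984) ≈ 0.23.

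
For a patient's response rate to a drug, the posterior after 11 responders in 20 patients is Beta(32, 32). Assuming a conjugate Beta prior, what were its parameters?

Beta is conjugate to the binomial likelihood: posterior = Beta(α+s, β+f).
So α = 32 − 11 = 21 and β = 32 − 9 = 23.

Beta(21, 23)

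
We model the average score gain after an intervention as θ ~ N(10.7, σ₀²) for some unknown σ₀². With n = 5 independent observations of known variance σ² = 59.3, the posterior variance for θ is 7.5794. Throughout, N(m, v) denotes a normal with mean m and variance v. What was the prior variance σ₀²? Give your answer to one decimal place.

σ₀² = 21.0

Posterior precision equals prior precision plus data precision: 1/σ_n² = 1/σ₀² + n/σ².
So 1/σ₀² = 1/7.5794 − 5/59.3 = 0.131937 − 0.084317 = 0.047620.
Hence σ₀² = 1/0.047620 ≈ 21.0.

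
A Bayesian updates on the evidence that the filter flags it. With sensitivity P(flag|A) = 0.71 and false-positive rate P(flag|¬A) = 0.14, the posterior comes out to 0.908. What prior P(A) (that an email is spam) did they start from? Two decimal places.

P(A) = 0.66

Bayes' rule in odds form gives O(A|E) = O(A)·[P(E|A)/P(E|¬A)], hence O(A) = O(A|E)/LR.
Posterior odds = 0.908/(1−0.908) = 9.8696. LR = 0.71/0.14 = 5.0714.
Prior odds = 9.8696/5.0714 = 1.9461, so P(A) = 1.9461/(1+1.9461) ≈ 0.66.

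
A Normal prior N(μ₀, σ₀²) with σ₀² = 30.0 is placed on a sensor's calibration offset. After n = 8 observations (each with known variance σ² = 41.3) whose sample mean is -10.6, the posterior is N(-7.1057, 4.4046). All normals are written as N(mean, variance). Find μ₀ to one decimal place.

The posterior mean is a precision-weighted average: μ_n = (τ₀μ₀ + τ_data·x̄)/(τ₀+τ_data), with τ₀=1/σ₀² and τ_data=n/σ².
Here τ₀ = 1/30.0 = 0.033333 and τ_data = 8/41.3 = 0.193705, so τ_n = 0.227038.
Rearranging for μ₀: μ₀ = (μ_n·τ_n − τ_data·x̄)/τ₀ = (-7.1057·0.227038 − 0.193705·-10.6) / 0.033333 = 0.440009/0.033333 ≈ 13.2.

μ₀ = 13.2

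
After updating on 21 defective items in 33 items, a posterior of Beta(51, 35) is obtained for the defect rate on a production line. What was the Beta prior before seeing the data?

Under Beta–binomial conjugacy the posterior parameters are (a+s, b+f).
So a = 51 − 21 = 30 and b = 35 − 12 = 23.

Beta(30, 23)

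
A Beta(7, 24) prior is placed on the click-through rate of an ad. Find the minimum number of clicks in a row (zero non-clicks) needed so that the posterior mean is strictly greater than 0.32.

After k clicks and 0 non-clicks the posterior is Beta(7+k, 24), with mean (7+k)/(7+24+k).
Set (7+k)/(31+k) > 0.32 and solve: k > (0.32·31 − 7)/(1 − 0.32) = 4.294.
The smallest integer exceeding 4.294 is 5.

k = 5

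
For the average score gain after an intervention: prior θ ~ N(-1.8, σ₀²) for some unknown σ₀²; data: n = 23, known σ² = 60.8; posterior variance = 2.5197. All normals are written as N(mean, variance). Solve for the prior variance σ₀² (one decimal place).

Posterior precision equals prior precision plus data precision: 1/σ_n² = 1/σ₀² + n/σ².
So 1/σ₀² = 1/2.5197 − 23/60.8 = 0.396873 − 0.378289 = 0.018584.
Hence σ₀² = 1/0.018584 ≈ 53.8.

σ₀² = 53.8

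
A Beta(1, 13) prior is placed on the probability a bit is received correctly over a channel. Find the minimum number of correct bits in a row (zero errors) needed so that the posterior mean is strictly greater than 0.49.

After k correct bits and 0 errors the posterior is Beta(1+k, 13), with mean (1+k)/(1+13+k).
Set (1+k)/(14+k) > 0.49 and solve: k > (0.49·14 − 1)/(1 − 0.49) = 11.490.
The smallest integer exceeding 11.490 is 12, and checking k=12: (13)/(26) = 0.5000 > 0.49.

k = 12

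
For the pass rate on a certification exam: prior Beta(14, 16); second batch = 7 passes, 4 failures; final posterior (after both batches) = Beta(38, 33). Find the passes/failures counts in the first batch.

17 passes and 13 failures

Because Beta–binomial updating is additive in the counts, the combined data contributed (α_post−α_prior, β_post−β_prior) successes and failures.
Total across both batches: 38−14=24 passes, 33−16=17 failures.
Subtract the second batch: 24−7=17 passes and 17−4=13 failures.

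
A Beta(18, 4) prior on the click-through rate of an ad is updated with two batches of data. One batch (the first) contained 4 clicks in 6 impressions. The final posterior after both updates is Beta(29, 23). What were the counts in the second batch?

Because Beta–binomial updating is additive in the counts, the combined data contributed (α_post−α_prior, β_post−β_prior) successes and failures.
Total across both batches: 29−18=11 clicks, 23−4=19 non-clicks.
Subtract the first batch: 11−4=7 clicks and 19−2=17 non-clicks.

7 clicks and 17 non-clicks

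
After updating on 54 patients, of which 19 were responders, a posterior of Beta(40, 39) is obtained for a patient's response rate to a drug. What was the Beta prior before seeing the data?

A Beta(a, b) prior with s successes and f failures in binomial data gives a Beta(a+s, b+f) posterior.
So a = 40 − 19 = 21 and b = 39 − 35 = 4.

Beta(21, 4)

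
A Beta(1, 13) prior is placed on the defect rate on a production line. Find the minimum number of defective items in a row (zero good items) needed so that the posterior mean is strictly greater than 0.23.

k = 3

After k defective items and 0 good items the posterior is Beta(1+k, 13), with mean (1+k)/(1+13+k).
Set (1+k)/(14+k) > 0.23 and solve: k > (0.23·14 − 1)/(1 − 0.23) = 2.883.
The smallest integer exceeding 2.883 is 3.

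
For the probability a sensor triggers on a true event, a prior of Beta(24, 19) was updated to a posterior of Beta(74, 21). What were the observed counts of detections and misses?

50 detections and 2 misses

Beta is conjugate to the binomial likelihood: posterior = Beta(α+s, β+f).
Match parameters: s=74−24=50, f=21−19=2.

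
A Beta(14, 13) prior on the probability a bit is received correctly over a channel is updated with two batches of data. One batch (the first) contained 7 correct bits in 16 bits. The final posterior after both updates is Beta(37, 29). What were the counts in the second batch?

16 correct bits and 7 errors

Sequential conjugate updates are equivalent to a single update on the pooled data, so total successes = posterior α − prior α and total failures = posterior β − prior β.
Total across both batches: 37−14=23 correct bits, 29−13=16 errors.
Subtract the first batch: 23−7=16 correct bits and 16−9=7 errors.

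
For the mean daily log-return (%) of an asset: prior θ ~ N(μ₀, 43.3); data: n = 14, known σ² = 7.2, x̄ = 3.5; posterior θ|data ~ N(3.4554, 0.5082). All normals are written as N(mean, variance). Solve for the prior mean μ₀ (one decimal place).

μ₀ = -0.3

With known observation variance, the Normal–Normal posterior has precision τ_n = τ₀ + n/σ² and mean μ_n = (τ₀μ₀ + (n/σ²)x̄)/τ_n.
Here τ₀ = 1/43.3 = 0.023095 and τ_data = 14/7.2 = 1.944444, so τ_n = 1.967539.
Rearranging for μ₀: μ₀ = (μ_n·τ_n − τ_data·x̄)/τ₀ = (3.4554·1.967539 − 1.944444·3.5) / 0.023095 = -0.006920/0.023095 ≈ -0.3.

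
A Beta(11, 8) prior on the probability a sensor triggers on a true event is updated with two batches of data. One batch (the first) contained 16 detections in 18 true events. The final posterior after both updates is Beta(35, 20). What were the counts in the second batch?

Because Beta–binomial updating is additive in the counts, the combined data contributed (α_post−α_prior, β_post−β_prior) successes and failures.
Total across both batches: 35−11=24 detections, 20−8=12 misses.
Subtract the first batch: 24−16=8 detections and 12−2=10 misses.

8 detections and 10 misses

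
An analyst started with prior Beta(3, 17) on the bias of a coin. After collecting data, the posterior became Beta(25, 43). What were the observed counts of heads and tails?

Beta is conjugate to the binomial likelihood: posterior = Beta(α+s, β+f).
So s = 25 − 3 = 22 and f = 43 − 17 = 26.

22 heads and 26 tails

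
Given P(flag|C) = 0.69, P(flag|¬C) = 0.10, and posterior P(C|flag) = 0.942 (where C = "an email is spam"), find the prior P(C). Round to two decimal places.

Bayes' rule in odds form gives O(C|E) = O(C)·[P(E|C)/P(E|¬C)], hence O(C) = O(C|E)/LR.
Posterior odds = 0.942/(1−0.942) = 16.2414. LR = 0.69/0.10 = 6.9000.
Prior odds = 16.2414/6.9000 = 2.3538, so P(C) = 2.3538/(1+2.3538) ≈ 0.70.

P(C) = 0.70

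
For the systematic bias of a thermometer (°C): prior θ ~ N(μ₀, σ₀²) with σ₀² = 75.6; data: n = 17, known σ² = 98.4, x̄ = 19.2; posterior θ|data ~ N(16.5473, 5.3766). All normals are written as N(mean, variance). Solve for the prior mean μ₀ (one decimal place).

With known observation variance, the Normal–Normal posterior has precision τ_n = τ₀ + n/σ² and mean μ_n = (τ₀μ₀ + (n/σ²)x̄)/τ_n.
Here τ₀ = 1/75.6 = 0.013228 and τ_data = 17/98.4 = 0.172764, so τ_n = 0.185992.
Rearranging for μ₀: μ₀ = (μ_n·τ_n − τ_data·x̄)/τ₀ = (16.5473·0.185992 − 0.172764·19.2) / 0.013228 = -0.239403/0.013228 ≈ -18.1.

μ₀ = -18.1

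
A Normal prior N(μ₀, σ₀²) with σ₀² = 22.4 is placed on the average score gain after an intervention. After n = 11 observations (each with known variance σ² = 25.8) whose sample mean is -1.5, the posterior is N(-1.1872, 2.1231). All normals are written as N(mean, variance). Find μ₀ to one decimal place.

The posterior mean is a precision-weighted average: μ_n = (τ₀μ₀ + τ_data·x̄)/(τ₀+τ_data), with τ₀=1/σ₀² and τ_data=n/σ².
Here τ₀ = 1/22.4 = 0.044643 and τ_data = 11/25.8 = 0.426357, so τ_n = 0.471000.
Rearranging for μ₀: μ₀ = (μ_n·τ_n − τ_data·x̄)/τ₀ = (-1.1872·0.471000 − 0.426357·-1.5) / 0.044643 = 0.080364/0.044643 ≈ 1.8.

μ₀ = 1.8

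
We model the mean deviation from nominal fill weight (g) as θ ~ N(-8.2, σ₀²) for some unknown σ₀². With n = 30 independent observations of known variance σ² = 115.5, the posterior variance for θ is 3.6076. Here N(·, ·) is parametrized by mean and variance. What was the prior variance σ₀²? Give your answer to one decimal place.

For the Normal–Normal model with known σ², precisions add: τ_n = τ₀ + n/σ².
So 1/σ₀² = 1/3.6076 − 30/115.5 = 0.277193 − 0.259740 = 0.017453.
Hence σ₀² = 1/0.017453 ≈ 57.3.

σ₀² = 57.3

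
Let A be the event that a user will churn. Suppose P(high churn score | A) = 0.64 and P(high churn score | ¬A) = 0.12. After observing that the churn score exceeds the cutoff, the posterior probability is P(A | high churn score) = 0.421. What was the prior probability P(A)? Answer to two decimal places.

P(A) = 0.12

Bayes' rule in odds form gives O(A|E) = O(A)·[P(E|A)/P(E|¬A)], hence O(A) = O(A|E)/LR.
Posterior odds = 0.421/(1−0.421) = 0.7271. LR = 0.64/0.12 = 5.3333.
Prior odds = 0.7271/5.3333 = 0.1363, so P(A) = 0.1363/(1+0.1363) ≈ 0.12.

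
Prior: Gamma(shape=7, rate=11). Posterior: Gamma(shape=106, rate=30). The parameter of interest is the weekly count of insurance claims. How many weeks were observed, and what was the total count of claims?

A Gamma(α, β) prior (rate parametrization) on a Poisson rate with n observations summing to S gives posterior Gamma(α+S, β+n).
Matching: Σxᵢ = 106 − 7 = 99 and n = 30 − 11 = 19.

n = 19 weeks with total 99 claims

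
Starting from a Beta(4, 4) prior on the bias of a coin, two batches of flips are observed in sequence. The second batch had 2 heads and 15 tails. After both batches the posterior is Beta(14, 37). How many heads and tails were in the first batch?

8 heads and 18 tails

Because Beta–binomial updating is additive in the counts, the combined data contributed (α_post−α_prior, β_post−β_prior) successes and failures.
Total across both batches: 14−4=10 heads, 37−4=33 tails.
Subtract the second batch: 10−2=8 heads and 33−15=18 tails.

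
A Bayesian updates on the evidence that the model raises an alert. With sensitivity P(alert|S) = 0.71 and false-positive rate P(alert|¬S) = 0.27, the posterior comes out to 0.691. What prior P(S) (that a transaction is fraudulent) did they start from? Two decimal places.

In odds form, posterior odds = prior odds × likelihood ratio, so prior odds = posterior odds ÷ LR.
Posterior odds = 0.691/(1−0.691) = 2.2362. LR = 0.71/0.27 = 2.6296.
Prior odds = 2.2362/2.6296 = 0.8504, so P(S) = 0.8504/(1+0.8504) ≈ 0.46.

P(S) = 0.46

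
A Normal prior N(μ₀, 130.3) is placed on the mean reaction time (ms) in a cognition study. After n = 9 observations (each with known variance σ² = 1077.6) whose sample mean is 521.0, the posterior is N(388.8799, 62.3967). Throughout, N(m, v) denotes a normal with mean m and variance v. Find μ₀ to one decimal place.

μ₀ = 245.1

The posterior mean is a precision-weighted average: μ_n = (τ₀μ₀ + τ_data·x̄)/(τ₀+τ_data), with τ₀=1/σ₀² and τ_data=n/σ².
Here τ₀ = 1/130.3 = 0.007675 and τ_data = 9/1077.6 = 0.008352, so τ_n = 0.016027.
Rearranging for μ₀: μ₀ = (μ_n·τ_n − τ_data·x̄)/τ₀ = (388.8799·0.016027 − 0.008352·521.0) / 0.007675 = 1.881186/0.007675 ≈ 245.1.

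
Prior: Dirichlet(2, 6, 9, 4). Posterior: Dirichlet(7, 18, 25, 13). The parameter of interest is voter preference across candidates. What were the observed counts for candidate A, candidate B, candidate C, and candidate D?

counts (5, 12, 16, 9)

For a Dirichlet(α) prior with multinomial counts c, the posterior is Dirichlet(α + c) componentwise.
Counts are posterior − prior componentwise: 7−2=5, 18−6=12, 25−9=16, 13−4=9.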